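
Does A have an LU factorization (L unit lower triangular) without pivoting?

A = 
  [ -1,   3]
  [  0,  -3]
Yes.
A[1,1] = -1 ≠ 0, so Gaussian elimination proceeds without a row swap: multiplier ℓ₂₁ = (0)/(-1) = 0, and U[2,2] = -3 - (0)(3) = -3.
L = 
  [  1,   0]
  [  0,   1]
U = 
  [ -1,   3]
  [  0,  -3]
Check row 2 of LU: [(0)(-1), (0)(3) + (-3)] = [0, -3] = row 2 of A ✓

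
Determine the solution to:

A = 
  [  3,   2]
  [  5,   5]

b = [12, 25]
x = [2, 3]

Row reduce the augmented matrix [A|b]:
R2 → R2 - (5/3)·R1
REF = 
  [  3,   2,  12]
  [  0, 5/3,   5]

Back-substitution:
x₂ = 5 / (5/3) = 3
x₁ = (12 - (2)(3)) / 3 = 2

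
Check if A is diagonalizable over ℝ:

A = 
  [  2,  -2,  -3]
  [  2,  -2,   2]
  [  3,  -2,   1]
No

Characteristic polynomial: det(λI - A) = λ³ - λ² + 13λ + 10
By the rational root theorem any rational root is an integer dividing 10; none of those is a root, so p(λ) has no rational roots and hence (being an irreducible cubic) no repeated roots.
Discriminant of the cubic: Δ = -13619
Δ < 0 ⇒ one real eigenvalue and a complex-conjugate pair: λ ≈ 0.8521 + 3.671i, 0.8521 - 3.671i, -0.7042
Has complex eigenvalues (not diagonalizable over ℝ).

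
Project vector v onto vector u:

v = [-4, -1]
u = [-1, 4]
v·u = (-4)(-1) + (-1)(4) = 0
u·u = (-1)² + (4)² = 17
proj_u(v) = (v·u / u·u) × u = (0/17) × u = (0) × u

proj_u(v) = [0, 0]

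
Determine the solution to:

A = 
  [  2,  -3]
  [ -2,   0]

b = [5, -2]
Row reduce the augmented matrix [A|b]:
R2 → R2 + (1)·R1
REF = 
  [  2,  -3,   5]
  [  0,  -3,   3]

Back-substitution:
x₂ = 3 / (-3) = -1
x₁ = (5 - (-3)(-1)) / 2 = 1

x = [1, -1]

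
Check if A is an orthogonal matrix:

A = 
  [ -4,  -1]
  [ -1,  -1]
No

AᵀA = 
  [ 17,   5]
  [  5,   2]
≠ I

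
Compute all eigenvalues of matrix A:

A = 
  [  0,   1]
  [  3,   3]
λ = (3 + √21)/2, (3 - √21)/2  (≈ 3.791, -0.7913)

tr(A) = 3, det(A) = -3
Characteristic polynomial: λ² - tr(A)λ + det(A) = λ² - 3λ - 3
λ² - 3λ - 3 = 0  ⇒  λ = (3 ± √((-3)² - 4·(-3)))/2 = (3 ± √(21))/2
  = (3 + √21)/2,  (3 - √21)/2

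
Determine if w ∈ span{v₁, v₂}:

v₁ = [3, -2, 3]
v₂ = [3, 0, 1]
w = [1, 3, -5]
No

Form the augmented matrix and row-reduce:
[v₁|v₂|w] = 
  [  3,   3,   1]
  [ -2,   0,   3]
  [  3,   1,  -5]
R2 → R2 + (2/3)·R1
R3 → R3 - (1)·R1
R3 → R3 + (1)·R2
REF = 
  [   3,    3,    1]
  [   0,    2, 11/3]
  [   0,    0, -7/3]

Row 3 reads [0 0 | -7/3], i.e. 0 = -7/3, so the system is inconsistent and w ∉ span{v₁, v₂}.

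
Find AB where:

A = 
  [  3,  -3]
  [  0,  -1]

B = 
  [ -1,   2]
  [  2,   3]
AB = 
  [ -9,  -3]
  [ -2,  -3]

A is 2×2 and B is 2×2, so AB is 2×2. Each entry is (row of A)·(column of B):
AB[1,1] = (3)(-1) + (-3)(2) = -9
AB[1,2] = (3)(2) + (-3)(3) = -3
AB[2,1] = (0)(-1) + (-1)(2) = -2
AB[2,2] = (0)(2) + (-1)(3) = -3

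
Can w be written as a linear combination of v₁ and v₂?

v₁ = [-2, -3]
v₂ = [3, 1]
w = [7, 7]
Yes

Form the augmented matrix and row-reduce:
[v₁|v₂|w] = 
  [ -2,   3,   7]
  [ -3,   1,   7]
R2 → R2 - (3/2)·R1
REF = 
  [  -2,    3,    7]
  [   0, -7/2, -7/2]

No row of the form [0 0 | nonzero], so the system is consistent. Back-substitution gives c₁ = -2, c₂ = 1: w = (-2)·v₁ + (1)·v₂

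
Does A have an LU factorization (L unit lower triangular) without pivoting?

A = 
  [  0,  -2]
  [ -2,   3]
No.
A[1,1] = 0 but A[2,1] = -2 ≠ 0. Any LU with L unit lower triangular has (LU)[1,1] = U[1,1] and (LU)[2,1] = L[2,1]·U[1,1]; matching A forces U[1,1] = 0, which then forces (LU)[2,1] = 0 ≠ -2. A row swap (pivoting) is required.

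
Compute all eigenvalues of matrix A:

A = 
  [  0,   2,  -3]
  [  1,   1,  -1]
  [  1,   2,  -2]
Characteristic polynomial: det(λI - A) = λ³ + λ² + λ + 1
Testing integer divisors of the constant term: p(-1) = 0, so (λ + 1) is a factor:
p(λ) = (λ + 1)(λ² + 1)
λ² + 1 = 0  ⇒  λ = (0 ± √((0)² - 4·(1)))/2 = (0 ± √(-4))/2
  = i,  -i

λ = -1, i, -i  (≈ -1, 0 + 1i, 0 - 1i)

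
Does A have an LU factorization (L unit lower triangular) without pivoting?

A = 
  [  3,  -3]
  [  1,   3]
Yes.
A[1,1] = 3 ≠ 0, so Gaussian elimination proceeds without a row swap: multiplier ℓ₂₁ = (1)/(3) = 1/3, and U[2,2] = 3 - (1/3)(-3) = 4.
L = 
  [  1,   0]
  [1/3,   1]
U = 
  [  3,  -3]
  [  0,   4]
Check row 2 of LU: [(1/3)(3), (1/3)(-3) + 4] = [1, 3] = row 2 of A ✓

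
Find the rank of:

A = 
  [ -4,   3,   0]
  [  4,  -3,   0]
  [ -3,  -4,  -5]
Row reduce:
R2 → R2 + (1)·R1
R3 → R3 - (3/4)·R1
Swap R2 ↔ R3
REF = 
  [   -4,     3,     0]
  [    0, -25/4,    -5]
  [    0,     0,     0]
Pivot columns: 1, 2 → 2 pivots.

rank(A) = 2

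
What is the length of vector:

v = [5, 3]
5.831

||v||₂ = √((5)² + (3)²) = √34 = 5.831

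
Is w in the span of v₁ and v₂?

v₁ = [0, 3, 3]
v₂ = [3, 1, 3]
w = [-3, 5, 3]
Yes

Form the augmented matrix and row-reduce:
[v₁|v₂|w] = 
  [  0,   3,  -3]
  [  3,   1,   5]
  [  3,   3,   3]
Swap R1 ↔ R2
R3 → R3 - (1)·R1
R3 → R3 - (2/3)·R2
REF = 
  [  3,   1,   5]
  [  0,   3,  -3]
  [  0,   0,   0]

No row of the form [0 0 | nonzero], so the system is consistent. Back-substitution gives c₁ = 2, c₂ = -1: w = (2)·v₁ + (-1)·v₂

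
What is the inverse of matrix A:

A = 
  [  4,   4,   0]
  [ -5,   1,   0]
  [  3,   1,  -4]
det(A) = (4)·((1)(-4) - (0)(1)) - (4)·((-5)(-4) - (0)(3)) + (0)·((-5)(1) - (1)(3))
  = (4)(-4) - (4)(20) + (0)(-8)
  = -96
det(A) = -96 ≠ 0, so A is invertible.

Cofactors Cᵢⱼ = (-1)ⁱ⁺ʲ·Mᵢⱼ:
C = 
  [ -4, -20,  -8]
  [ 16, -16,   8]
  [  0,   0,  24]

adj(A) = Cᵀ:
adj(A) = 
  [ -4,  16,   0]
  [-20, -16,   0]
  [ -8,   8,  24]

A⁻¹ = (-1/96) · adj(A):
A⁻¹ = 
  [ 1/24,  -1/6,     0]
  [ 5/24,   1/6,     0]
  [ 1/12, -1/12,  -1/4]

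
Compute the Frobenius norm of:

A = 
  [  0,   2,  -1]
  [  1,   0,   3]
||A||_F = 3.873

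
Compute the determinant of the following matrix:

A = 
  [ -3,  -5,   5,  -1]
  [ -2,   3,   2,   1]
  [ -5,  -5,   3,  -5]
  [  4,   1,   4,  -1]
Cofactor expansion along row 1: det(A) = a₁₁M₁₁ - a₁₂M₁₂ + a₁₃M₁₃ - a₁₄M₁₄

M₁₁ = det[[3, 2, 1]; [-5, 3, -5]; [1, 4, -1]]
  = (3)·((3)(-1) - (-5)(4)) - (2)·((-5)(-1) - (-5)(1)) + (1)·((-5)(4) - (3)(1))
  = (3)(17) - (2)(10) + (1)(-23)
  = 8
M₁₂ = det[[-2, 2, 1]; [-5, 3, -5]; [4, 4, -1]]
  = (-2)·((3)(-1) - (-5)(4)) - (2)·((-5)(-1) - (-5)(4)) + (1)·((-5)(4) - (3)(4))
  = (-2)(17) - (2)(25) + (1)(-32)
  = -116
M₁₃ = det[[-2, 3, 1]; [-5, -5, -5]; [4, 1, -1]]
  = (-2)·((-5)(-1) - (-5)(1)) - (3)·((-5)(-1) - (-5)(4)) + (1)·((-5)(1) - (-5)(4))
  = (-2)(10) - (3)(25) + (1)(15)
  = -80
M₁₄ = det[[-2, 3, 2]; [-5, -5, 3]; [4, 1, 4]]
  = (-2)·((-5)(4) - (3)(1)) - (3)·((-5)(4) - (3)(4)) + (2)·((-5)(1) - (-5)(4))
  = (-2)(-23) - (3)(-32) + (2)(15)
  = 172

det(A) = (-3)(8) - (-5)(-116) + (5)(-80) - (-1)(172) = -832

det(A) = -832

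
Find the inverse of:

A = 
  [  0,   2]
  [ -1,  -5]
det(A) = (0)(-5) - (2)(-1) = 2
For a 2×2 matrix, A⁻¹ = (1/det(A)) · [[d, -b], [-c, a]]
    = (1/2) · [[-5, -2], [1, 0]]

A⁻¹ = 
  [-5/2,   -1]
  [ 1/2,    0]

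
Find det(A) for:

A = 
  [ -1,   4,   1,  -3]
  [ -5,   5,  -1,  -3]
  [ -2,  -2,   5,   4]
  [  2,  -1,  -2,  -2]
-168

Cofactor expansion along row 1: det(A) = a₁₁M₁₁ - a₁₂M₁₂ + a₁₃M₁₃ - a₁₄M₁₄

M₁₁ = det[[5, -1, -3]; [-2, 5, 4]; [-1, -2, -2]]
  = (5)·((5)(-2) - (4)(-2)) - (-1)·((-2)(-2) - (4)(-1)) + (-3)·((-2)(-2) - (5)(-1))
  = (5)(-2) - (-1)(8) + (-3)(9)
  = -29
M₁₂ = det[[-5, -1, -3]; [-2, 5, 4]; [2, -2, -2]]
  = (-5)·((5)(-2) - (4)(-2)) - (-1)·((-2)(-2) - (4)(2)) + (-3)·((-2)(-2) - (5)(2))
  = (-5)(-2) - (-1)(-4) + (-3)(-6)
  = 24
M₁₃ = det[[-5, 5, -3]; [-2, -2, 4]; [2, -1, -2]]
  = (-5)·((-2)(-2) - (4)(-1)) - (5)·((-2)(-2) - (4)(2)) + (-3)·((-2)(-1) - (-2)(2))
  = (-5)(8) - (5)(-4) + (-3)(6)
  = -38
M₁₄ = det[[-5, 5, -1]; [-2, -2, 5]; [2, -1, -2]]
  = (-5)·((-2)(-2) - (5)(-1)) - (5)·((-2)(-2) - (5)(2)) + (-1)·((-2)(-1) - (-2)(2))
  = (-5)(9) - (5)(-6) + (-1)(6)
  = -21

det(A) = (-1)(-29) - (4)(24) + (1)(-38) - (-3)(-21) = -168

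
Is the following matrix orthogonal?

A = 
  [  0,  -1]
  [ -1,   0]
Yes

AᵀA = 
  [  1,   0]
  [  0,   1]
= I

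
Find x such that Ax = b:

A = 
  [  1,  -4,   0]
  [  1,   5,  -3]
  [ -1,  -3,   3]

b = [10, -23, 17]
x = [-2, -3, 2]

Row reduce the augmented matrix [A|b]:
R2 → R2 - (1)·R1
R3 → R3 + (1)·R1
R3 → R3 + (7/9)·R2
REF = 
  [  1,  -4,   0,  10]
  [  0,   9,  -3, -33]
  [  0,   0, 2/3, 4/3]

Back-substitution:
x₃ = (4/3) / (2/3) = 2
x₂ = (-33 - (-3)(2)) / 9 = -3
x₁ = (10 - (-4)(-3) - (0)(2)) / 1 = -2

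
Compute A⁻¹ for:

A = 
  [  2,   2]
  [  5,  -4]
det(A) = (2)(-4) - (2)(5) = -18
For a 2×2 matrix, A⁻¹ = (1/det(A)) · [[d, -b], [-c, a]]
    = (-1/18) · [[-4, -2], [-5, 2]]

A⁻¹ = 
  [ 2/9,  1/9]
  [5/18, -1/9]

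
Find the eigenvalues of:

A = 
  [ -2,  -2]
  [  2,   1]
tr(A) = -1, det(A) = 2
Characteristic polynomial: λ² - tr(A)λ + det(A) = λ² + λ + 2
λ² + λ + 2 = 0  ⇒  λ = (-1 ± √((1)² - 4·(2)))/2 = (-1 ± √(-7))/2
  = (-1 + i√7)/2,  (-1 - i√7)/2

λ = (-1 + i√7)/2, (-1 - i√7)/2  (≈ -0.5 + 1.323i, -0.5 - 1.323i)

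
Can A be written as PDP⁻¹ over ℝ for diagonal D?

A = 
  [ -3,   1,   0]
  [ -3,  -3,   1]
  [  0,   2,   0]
No

Characteristic polynomial: det(λI - A) = λ³ + 6λ² + 10λ - 6
By the rational root theorem any rational root is an integer dividing 6; none of those is a root, so p(λ) has no rational roots and hence (being an irreducible cubic) no repeated roots.
Discriminant of the cubic: Δ = -2668
Δ < 0 ⇒ one real eigenvalue and a complex-conjugate pair: λ ≈ -3.231 + 1.596i, -3.231 - 1.596i, 0.462
Has complex eigenvalues (not diagonalizable over ℝ).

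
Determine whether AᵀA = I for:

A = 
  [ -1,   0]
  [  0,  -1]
Yes

AᵀA = 
  [  1,   0]
  [  0,   1]
= I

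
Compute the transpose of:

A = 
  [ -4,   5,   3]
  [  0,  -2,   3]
Aᵀ = 
  [ -4,   0]
  [  5,  -2]
  [  3,   3]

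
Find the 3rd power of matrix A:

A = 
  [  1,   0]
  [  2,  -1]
A² = A·A:
A²[1,1] = (1)(1) + (0)(2) = 1
A²[1,2] = (1)(0) + (0)(-1) = 0
A²[2,1] = (2)(1) + (-1)(2) = 0
A²[2,2] = (2)(0) + (-1)(-1) = 1
A² = 
  [  1,   0]
  [  0,   1]

A^3 = A^2·A:
A^3[1,1] = (1)(1) + (0)(2) = 1
A^3[1,2] = (1)(0) + (0)(-1) = 0
A^3[2,1] = (0)(1) + (1)(2) = 2
A^3[2,2] = (0)(0) + (1)(-1) = -1
A^3 = 
  [  1,   0]
  [  2,  -1]

Therefore
A^3 = 
  [  1,   0]
  [  2,  -1]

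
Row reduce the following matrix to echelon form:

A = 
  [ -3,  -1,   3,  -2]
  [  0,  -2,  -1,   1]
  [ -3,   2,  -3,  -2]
Row operations:
R3 → R3 - (1)·R1
R3 → R3 + (3/2)·R2

Resulting echelon form:
REF = 
  [   -3,    -1,     3,    -2]
  [    0,    -2,    -1,     1]
  [    0,     0, -15/2,   3/2]

Rank = 3 (number of non-zero pivot rows).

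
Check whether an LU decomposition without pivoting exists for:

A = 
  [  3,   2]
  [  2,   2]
Yes.
A[1,1] = 3 ≠ 0, so Gaussian elimination proceeds without a row swap: multiplier ℓ₂₁ = (2)/(3) = 2/3, and U[2,2] = 2 - (2/3)(2) = 2/3.
L = 
  [  1,   0]
  [2/3,   1]
U = 
  [  3,   2]
  [  0, 2/3]
Check row 2 of LU: [(2/3)(3), (2/3)(2) + (2/3)] = [2, 2] = row 2 of A ✓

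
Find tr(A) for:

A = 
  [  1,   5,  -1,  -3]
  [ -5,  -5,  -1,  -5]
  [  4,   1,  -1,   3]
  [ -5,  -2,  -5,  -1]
-6

tr(A) = 1 + -5 + -1 + -1 = -6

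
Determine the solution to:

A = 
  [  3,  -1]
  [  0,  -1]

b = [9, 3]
x = [2, -3]

Row reduce the augmented matrix [A|b]:
(already in echelon form)
REF = 
  [  3,  -1,   9]
  [  0,  -1,   3]

Back-substitution:
x₂ = 3 / (-1) = -3
x₁ = (9 - (-1)(-3)) / 3 = 2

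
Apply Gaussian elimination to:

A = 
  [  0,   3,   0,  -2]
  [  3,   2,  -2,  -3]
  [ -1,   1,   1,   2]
Row operations:
Swap R1 ↔ R2
R3 → R3 + (1/3)·R1
R3 → R3 - (5/9)·R2

Resulting echelon form:
REF = 
  [   3,    2,   -2,   -3]
  [   0,    3,    0,   -2]
  [   0,    0,  1/3, 19/9]

Rank = 3 (number of non-zero pivot rows).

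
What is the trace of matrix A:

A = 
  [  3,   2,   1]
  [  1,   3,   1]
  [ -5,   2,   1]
7

tr(A) = 3 + 3 + 1 = 7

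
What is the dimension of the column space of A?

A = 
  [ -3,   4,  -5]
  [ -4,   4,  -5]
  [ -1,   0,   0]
dim(Col(A)) = 2

Row reduce:
R2 → R2 - (4/3)·R1
R3 → R3 - (1/3)·R1
R3 → R3 - (1)·R2
REF = 
  [  -3,    4,   -5]
  [   0, -4/3,  5/3]
  [   0,    0,    0]
Pivot columns: 1, 2 → 2 pivots.
dim(Col(A)) = number of pivot columns = 2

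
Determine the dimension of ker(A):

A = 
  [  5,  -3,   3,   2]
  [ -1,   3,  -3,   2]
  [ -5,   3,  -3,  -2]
nullity(A) = 2

Row reduce:
R2 → R2 + (1/5)·R1
R3 → R3 + (1)·R1
REF = 
  [    5,    -3,     3,     2]
  [    0,  12/5, -12/5,  12/5]
  [    0,     0,     0,     0]
Pivot columns: 1, 2 → 2 pivots.
rank(A) = 2, so nullity(A) = 4 - 2 = 2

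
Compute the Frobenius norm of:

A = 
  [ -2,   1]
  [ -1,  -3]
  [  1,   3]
||A||_F = 5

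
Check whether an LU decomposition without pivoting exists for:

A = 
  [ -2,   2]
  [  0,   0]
Yes.
A[1,1] = -2 ≠ 0, so Gaussian elimination proceeds without a row swap: multiplier ℓ₂₁ = (0)/(-2) = 0, and U[2,2] = 0 - (0)(2) = 0.
L = 
  [  1,   0]
  [  0,   1]
U = 
  [ -2,   2]
  [  0,   0]
Check row 2 of LU: [(0)(-2), (0)(2) + 0] = [0, 0] = row 2 of A ✓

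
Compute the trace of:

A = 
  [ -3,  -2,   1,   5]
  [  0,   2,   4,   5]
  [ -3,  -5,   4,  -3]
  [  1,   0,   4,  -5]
-2

tr(A) = -3 + 2 + 4 + -5 = -2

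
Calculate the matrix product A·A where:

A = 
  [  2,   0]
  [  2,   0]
A² = A·A:
A²[1,1] = (2)(2) + (0)(2) = 4
A²[1,2] = (2)(0) + (0)(0) = 0
A²[2,1] = (2)(2) + (0)(2) = 4
A²[2,2] = (2)(0) + (0)(0) = 0
A² = 
  [  4,   0]
  [  4,   0]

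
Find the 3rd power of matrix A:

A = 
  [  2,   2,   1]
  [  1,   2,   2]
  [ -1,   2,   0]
A² = A·A:
A²[1,1] = (2)(2) + (2)(1) + (1)(-1) = 5
A²[1,2] = (2)(2) + (2)(2) + (1)(2) = 10
A²[1,3] = (2)(1) + (2)(2) + (1)(0) = 6
A²[2,1] = (1)(2) + (2)(1) + (2)(-1) = 2
A²[2,2] = (1)(2) + (2)(2) + (2)(2) = 10
A²[2,3] = (1)(1) + (2)(2) + (2)(0) = 5
A²[3,1] = (-1)(2) + (2)(1) + (0)(-1) = 0
A²[3,2] = (-1)(2) + (2)(2) + (0)(2) = 2
A²[3,3] = (-1)(1) + (2)(2) + (0)(0) = 3
A² = 
  [  5,  10,   6]
  [  2,  10,   5]
  [  0,   2,   3]

A^3 = A^2·A:
A^3[1,1] = (5)(2) + (10)(1) + (6)(-1) = 14
A^3[1,2] = (5)(2) + (10)(2) + (6)(2) = 42
A^3[1,3] = (5)(1) + (10)(2) + (6)(0) = 25
A^3[2,1] = (2)(2) + (10)(1) + (5)(-1) = 9
A^3[2,2] = (2)(2) + (10)(2) + (5)(2) = 34
A^3[2,3] = (2)(1) + (10)(2) + (5)(0) = 22
A^3[3,1] = (0)(2) + (2)(1) + (3)(-1) = -1
A^3[3,2] = (0)(2) + (2)(2) + (3)(2) = 10
A^3[3,3] = (0)(1) + (2)(2) + (3)(0) = 4
A^3 = 
  [ 14,  42,  25]
  [  9,  34,  22]
  [ -1,  10,   4]

Therefore
A^3 = 
  [ 14,  42,  25]
  [  9,  34,  22]
  [ -1,  10,   4]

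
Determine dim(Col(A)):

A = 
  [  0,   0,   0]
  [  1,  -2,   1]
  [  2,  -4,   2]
dim(Col(A)) = 1

Row reduce:
Swap R1 ↔ R2
R3 → R3 - (2)·R1
REF = 
  [  1,  -2,   1]
  [  0,   0,   0]
  [  0,   0,   0]
Pivot columns: 1 → 1 pivot.
dim(Col(A)) = number of pivot columns = 1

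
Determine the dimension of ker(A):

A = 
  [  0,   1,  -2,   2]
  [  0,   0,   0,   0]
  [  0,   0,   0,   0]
nullity(A) = 3

Row reduce:
(no row operations needed)
REF = 
  [  0,   1,  -2,   2]
  [  0,   0,   0,   0]
  [  0,   0,   0,   0]
Pivot columns: 2 → 1 pivot.
rank(A) = 1, so nullity(A) = 4 - 1 = 3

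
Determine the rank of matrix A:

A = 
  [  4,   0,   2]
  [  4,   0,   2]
rank(A) = 1

Row reduce:
R2 → R2 - (1)·R1
REF = 
  [  4,   0,   2]
  [  0,   0,   0]
Pivot columns: 1 → 1 pivot.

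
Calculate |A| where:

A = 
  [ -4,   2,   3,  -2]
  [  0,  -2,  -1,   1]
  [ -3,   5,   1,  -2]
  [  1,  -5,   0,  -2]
Cofactor expansion along row 1: det(A) = a₁₁M₁₁ - a₁₂M₁₂ + a₁₃M₁₃ - a₁₄M₁₄

M₁₁ = det[[-2, -1, 1]; [5, 1, -2]; [-5, 0, -2]]
  = (-2)·((1)(-2) - (-2)(0)) - (-1)·((5)(-2) - (-2)(-5)) + (1)·((5)(0) - (1)(-5))
  = (-2)(-2) - (-1)(-20) + (1)(5)
  = -11
M₁₂ = det[[0, -1, 1]; [-3, 1, -2]; [1, 0, -2]]
  = (0)·((1)(-2) - (-2)(0)) - (-1)·((-3)(-2) - (-2)(1)) + (1)·((-3)(0) - (1)(1))
  = (0)(-2) - (-1)(8) + (1)(-1)
  = 7
M₁₃ = det[[0, -2, 1]; [-3, 5, -2]; [1, -5, -2]]
  = (0)·((5)(-2) - (-2)(-5)) - (-2)·((-3)(-2) - (-2)(1)) + (1)·((-3)(-5) - (5)(1))
  = (0)(-20) - (-2)(8) + (1)(10)
  = 26
M₁₄ = det[[0, -2, -1]; [-3, 5, 1]; [1, -5, 0]]
  = (0)·((5)(0) - (1)(-5)) - (-2)·((-3)(0) - (1)(1)) + (-1)·((-3)(-5) - (5)(1))
  = (0)(5) - (-2)(-1) + (-1)(10)
  = -12

det(A) = (-4)(-11) - (2)(7) + (3)(26) - (-2)(-12) = 84

det(A) = 84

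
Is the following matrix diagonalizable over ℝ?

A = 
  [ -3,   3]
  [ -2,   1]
No

tr(A) = -2, det(A) = 3
Characteristic polynomial: λ² - tr(A)λ + det(A) = λ² + 2λ + 3
λ² + 2λ + 3 = 0  ⇒  λ = (-2 ± √((2)² - 4·(3)))/2 = (-2 ± √(-8))/2
  = -1 + i√2,  -1 - i√2
Eigenvalues: -1 + i√2, -1 - i√2  (≈ -1 + 1.414i, -1 - 1.414i)
Has complex eigenvalues (not diagonalizable over ℝ).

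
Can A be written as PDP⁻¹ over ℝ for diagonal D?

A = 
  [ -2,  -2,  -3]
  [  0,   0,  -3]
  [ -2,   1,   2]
No

Characteristic polynomial: det(λI - A) = λ³ - 7λ + 18
By the rational root theorem any rational root is an integer dividing 18; none of those is a root, so p(λ) has no rational roots and hence (being an irreducible cubic) no repeated roots.
Discriminant of the cubic: Δ = -7376
Δ < 0 ⇒ one real eigenvalue and a complex-conjugate pair: λ ≈ -3.487, 1.744 + 1.456i, 1.744 - 1.456i
Has complex eigenvalues (not diagonalizable over ℝ).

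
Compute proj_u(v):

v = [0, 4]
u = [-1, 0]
v·u = (0)(-1) + (4)(0) = 0
u·u = (-1)² + (0)² = 1
proj_u(v) = (v·u / u·u) × u = (0/1) × u = (0) × u

proj_u(v) = [0, 0]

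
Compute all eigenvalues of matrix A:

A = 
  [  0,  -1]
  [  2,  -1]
λ = (-1 + i√7)/2, (-1 - i√7)/2  (≈ -0.5 + 1.323i, -0.5 - 1.323i)

tr(A) = -1, det(A) = 2
Characteristic polynomial: λ² - tr(A)λ + det(A) = λ² + λ + 2
λ² + λ + 2 = 0  ⇒  λ = (-1 ± √((1)² - 4·(2)))/2 = (-1 ± √(-7))/2
  = (-1 + i√7)/2,  (-1 - i√7)/2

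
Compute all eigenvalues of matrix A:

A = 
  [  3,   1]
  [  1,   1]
tr(A) = 4, det(A) = 2
Characteristic polynomial: λ² - tr(A)λ + det(A) = λ² - 4λ + 2
λ² - 4λ + 2 = 0  ⇒  λ = (4 ± √((-4)² - 4·(2)))/2 = (4 ± √(8))/2
  = 2 + √2,  2 - √2

λ = 2 + √2, 2 - √2  (≈ 3.414, 0.5858)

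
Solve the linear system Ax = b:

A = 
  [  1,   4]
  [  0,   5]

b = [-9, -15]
Row reduce the augmented matrix [A|b]:
(already in echelon form)
REF = 
  [  1,   4,  -9]
  [  0,   5, -15]

Back-substitution:
x₂ = (-15) / 5 = -3
x₁ = (-9 - (4)(-3)) / 1 = 3

x = [3, -3]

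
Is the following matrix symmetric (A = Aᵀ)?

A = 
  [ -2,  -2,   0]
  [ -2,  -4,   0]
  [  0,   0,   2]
Yes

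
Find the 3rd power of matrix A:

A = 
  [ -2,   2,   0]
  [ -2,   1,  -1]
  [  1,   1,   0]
A^3 = 
  [  2,  -4,   2]
  [  5,  -3,   4]
  [  1,  -6,  -3]

A² = A·A:
A²[1,1] = (-2)(-2) + (2)(-2) + (0)(1) = 0
A²[1,2] = (-2)(2) + (2)(1) + (0)(1) = -2
A²[1,3] = (-2)(0) + (2)(-1) + (0)(0) = -2
A²[2,1] = (-2)(-2) + (1)(-2) + (-1)(1) = 1
A²[2,2] = (-2)(2) + (1)(1) + (-1)(1) = -4
A²[2,3] = (-2)(0) + (1)(-1) + (-1)(0) = -1
A²[3,1] = (1)(-2) + (1)(-2) + (0)(1) = -4
A²[3,2] = (1)(2) + (1)(1) + (0)(1) = 3
A²[3,3] = (1)(0) + (1)(-1) + (0)(0) = -1
A² = 
  [  0,  -2,  -2]
  [  1,  -4,  -1]
  [ -4,   3,  -1]

A^3 = A^2·A:
A^3[1,1] = (0)(-2) + (-2)(-2) + (-2)(1) = 2
A^3[1,2] = (0)(2) + (-2)(1) + (-2)(1) = -4
A^3[1,3] = (0)(0) + (-2)(-1) + (-2)(0) = 2
A^3[2,1] = (1)(-2) + (-4)(-2) + (-1)(1) = 5
A^3[2,2] = (1)(2) + (-4)(1) + (-1)(1) = -3
A^3[2,3] = (1)(0) + (-4)(-1) + (-1)(0) = 4
A^3[3,1] = (-4)(-2) + (3)(-2) + (-1)(1) = 1
A^3[3,2] = (-4)(2) + (3)(1) + (-1)(1) = -6
A^3[3,3] = (-4)(0) + (3)(-1) + (-1)(0) = -3
A^3 = 
  [  2,  -4,   2]
  [  5,  -3,   4]
  [  1,  -6,  -3]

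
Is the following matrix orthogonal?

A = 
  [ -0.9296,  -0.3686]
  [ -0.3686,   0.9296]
Yes

AᵀA = 
  [  1,   0]
  [  0,   1]
≈ I (equal to I up to the 4-dp rounding of the entries)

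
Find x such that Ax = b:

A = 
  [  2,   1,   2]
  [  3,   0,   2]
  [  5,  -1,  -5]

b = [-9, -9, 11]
Row reduce the augmented matrix [A|b]:
R2 → R2 - (3/2)·R1
R3 → R3 - (5/2)·R1
R3 → R3 - (7/3)·R2
REF = 
  [    2,     1,     2,    -9]
  [    0,  -3/2,    -1,   9/2]
  [    0,     0, -23/3,    23]

Back-substitution:
x₃ = 23 / (-23/3) = -3
x₂ = (9/2 - (-1)(-3)) / (-3/2) = -1
x₁ = (-9 - (1)(-1) - (2)(-3)) / 2 = -1

x = [-1, -1, -3]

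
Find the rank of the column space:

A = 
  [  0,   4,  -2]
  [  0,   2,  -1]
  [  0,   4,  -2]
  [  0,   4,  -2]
Row reduce:
R2 → R2 - (1/2)·R1
R3 → R3 - (1)·R1
R4 → R4 - (1)·R1
REF = 
  [  0,   4,  -2]
  [  0,   0,   0]
  [  0,   0,   0]
  [  0,   0,   0]
Pivot columns: 2 → 1 pivot.
dim(Col(A)) = number of pivot columns = 1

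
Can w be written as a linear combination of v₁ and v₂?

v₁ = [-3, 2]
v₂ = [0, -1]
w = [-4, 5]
Yes

Form the augmented matrix and row-reduce:
[v₁|v₂|w] = 
  [ -3,   0,  -4]
  [  2,  -1,   5]
R2 → R2 + (2/3)·R1
REF = 
  [ -3,   0,  -4]
  [  0,  -1, 7/3]

No row of the form [0 0 | nonzero], so the system is consistent. Back-substitution gives c₁ = 4/3, c₂ = -7/3: w = (4/3)·v₁ + (-7/3)·v₂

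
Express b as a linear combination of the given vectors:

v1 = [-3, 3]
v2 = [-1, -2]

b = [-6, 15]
c1 = 3, c2 = -3

b = 3·v1 + -3·v2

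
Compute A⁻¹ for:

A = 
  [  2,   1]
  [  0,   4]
det(A) = (2)(4) - (1)(0) = 8
For a 2×2 matrix, A⁻¹ = (1/det(A)) · [[d, -b], [-c, a]]
    = (1/8) · [[4, -1], [0, 2]]

A⁻¹ = 
  [ 1/2, -1/8]
  [   0,  1/4]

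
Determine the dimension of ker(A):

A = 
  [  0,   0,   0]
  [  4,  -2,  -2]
nullity(A) = 2

Row reduce:
Swap R1 ↔ R2
REF = 
  [  4,  -2,  -2]
  [  0,   0,   0]
Pivot columns: 1 → 1 pivot.
rank(A) = 1, so nullity(A) = 3 - 1 = 2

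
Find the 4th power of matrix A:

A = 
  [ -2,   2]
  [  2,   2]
A² = A·A:
A²[1,1] = (-2)(-2) + (2)(2) = 8
A²[1,2] = (-2)(2) + (2)(2) = 0
A²[2,1] = (2)(-2) + (2)(2) = 0
A²[2,2] = (2)(2) + (2)(2) = 8
A² = 
  [  8,   0]
  [  0,   8]

A^3 = A^2·A:
A^3[1,1] = (8)(-2) + (0)(2) = -16
A^3[1,2] = (8)(2) + (0)(2) = 16
A^3[2,1] = (0)(-2) + (8)(2) = 16
A^3[2,2] = (0)(2) + (8)(2) = 16
A^3 = 
  [-16,  16]
  [ 16,  16]

A^4 = A^3·A:
A^4[1,1] = (-16)(-2) + (16)(2) = 64
A^4[1,2] = (-16)(2) + (16)(2) = 0
A^4[2,1] = (16)(-2) + (16)(2) = 0
A^4[2,2] = (16)(2) + (16)(2) = 64
A^4 = 
  [ 64,   0]
  [  0,  64]

Therefore
A^4 = 
  [ 64,   0]
  [  0,  64]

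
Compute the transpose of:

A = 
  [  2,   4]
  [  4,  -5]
Aᵀ = 
  [  2,   4]
  [  4,  -5]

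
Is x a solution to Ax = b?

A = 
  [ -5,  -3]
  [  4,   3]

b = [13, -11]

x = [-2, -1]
Yes

Ax = [13, -11] = b ✓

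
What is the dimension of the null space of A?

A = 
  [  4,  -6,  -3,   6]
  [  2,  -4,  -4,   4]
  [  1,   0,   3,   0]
nullity(A) = 2

Row reduce:
R2 → R2 - (1/2)·R1
R3 → R3 - (1/4)·R1
R3 → R3 + (3/2)·R2
REF = 
  [   4,   -6,   -3,    6]
  [   0,   -1, -5/2,    1]
  [   0,    0,    0,    0]
Pivot columns: 1, 2 → 2 pivots.
rank(A) = 2, so nullity(A) = 4 - 2 = 2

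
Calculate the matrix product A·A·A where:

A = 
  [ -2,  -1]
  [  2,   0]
A² = A·A:
A²[1,1] = (-2)(-2) + (-1)(2) = 2
A²[1,2] = (-2)(-1) + (-1)(0) = 2
A²[2,1] = (2)(-2) + (0)(2) = -4
A²[2,2] = (2)(-1) + (0)(0) = -2
A² = 
  [  2,   2]
  [ -4,  -2]

A^3 = A^2·A:
A^3[1,1] = (2)(-2) + (2)(2) = 0
A^3[1,2] = (2)(-1) + (2)(0) = -2
A^3[2,1] = (-4)(-2) + (-2)(2) = 4
A^3[2,2] = (-4)(-1) + (-2)(0) = 4
A^3 = 
  [  0,  -2]
  [  4,   4]

Therefore
A^3 = 
  [  0,  -2]
  [  4,   4]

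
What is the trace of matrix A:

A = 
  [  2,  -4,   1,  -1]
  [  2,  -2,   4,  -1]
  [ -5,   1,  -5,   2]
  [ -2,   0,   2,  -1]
-6

tr(A) = 2 + -2 + -5 + -1 = -6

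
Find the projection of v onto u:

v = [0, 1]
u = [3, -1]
proj_u(v) = [-3/10, 1/10]

v·u = (0)(3) + (1)(-1) = -1
u·u = (3)² + (-1)² = 10
proj_u(v) = (v·u / u·u) × u = (-1/10) × u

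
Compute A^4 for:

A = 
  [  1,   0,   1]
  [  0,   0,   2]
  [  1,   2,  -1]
A² = A·A:
A²[1,1] = (1)(1) + (0)(0) + (1)(1) = 2
A²[1,2] = (1)(0) + (0)(0) + (1)(2) = 2
A²[1,3] = (1)(1) + (0)(2) + (1)(-1) = 0
A²[2,1] = (0)(1) + (0)(0) + (2)(1) = 2
A²[2,2] = (0)(0) + (0)(0) + (2)(2) = 4
A²[2,3] = (0)(1) + (0)(2) + (2)(-1) = -2
A²[3,1] = (1)(1) + (2)(0) + (-1)(1) = 0
A²[3,2] = (1)(0) + (2)(0) + (-1)(2) = -2
A²[3,3] = (1)(1) + (2)(2) + (-1)(-1) = 6
A² = 
  [  2,   2,   0]
  [  2,   4,  -2]
  [  0,  -2,   6]

A^3 = A^2·A:
A^3[1,1] = (2)(1) + (2)(0) + (0)(1) = 2
A^3[1,2] = (2)(0) + (2)(0) + (0)(2) = 0
A^3[1,3] = (2)(1) + (2)(2) + (0)(-1) = 6
A^3[2,1] = (2)(1) + (4)(0) + (-2)(1) = 0
A^3[2,2] = (2)(0) + (4)(0) + (-2)(2) = -4
A^3[2,3] = (2)(1) + (4)(2) + (-2)(-1) = 12
A^3[3,1] = (0)(1) + (-2)(0) + (6)(1) = 6
A^3[3,2] = (0)(0) + (-2)(0) + (6)(2) = 12
A^3[3,3] = (0)(1) + (-2)(2) + (6)(-1) = -10
A^3 = 
  [  2,   0,   6]
  [  0,  -4,  12]
  [  6,  12, -10]

A^4 = A^3·A:
A^4[1,1] = (2)(1) + (0)(0) + (6)(1) = 8
A^4[1,2] = (2)(0) + (0)(0) + (6)(2) = 12
A^4[1,3] = (2)(1) + (0)(2) + (6)(-1) = -4
A^4[2,1] = (0)(1) + (-4)(0) + (12)(1) = 12
A^4[2,2] = (0)(0) + (-4)(0) + (12)(2) = 24
A^4[2,3] = (0)(1) + (-4)(2) + (12)(-1) = -20
A^4[3,1] = (6)(1) + (12)(0) + (-10)(1) = -4
A^4[3,2] = (6)(0) + (12)(0) + (-10)(2) = -20
A^4[3,3] = (6)(1) + (12)(2) + (-10)(-1) = 40
A^4 = 
  [  8,  12,  -4]
  [ 12,  24, -20]
  [ -4, -20,  40]

Therefore
A^4 = 
  [  8,  12,  -4]
  [ 12,  24, -20]
  [ -4, -20,  40]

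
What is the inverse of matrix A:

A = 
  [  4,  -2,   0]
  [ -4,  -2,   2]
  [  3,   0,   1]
det(A) = (4)·((-2)(1) - (2)(0)) - (-2)·((-4)(1) - (2)(3)) + (0)·((-4)(0) - (-2)(3))
  = (4)(-2) - (-2)(-10) + (0)(6)
  = -28
det(A) = -28 ≠ 0, so A is invertible.

Cofactors Cᵢⱼ = (-1)ⁱ⁺ʲ·Mᵢⱼ:
C = 
  [ -2,  10,   6]
  [  2,   4,  -6]
  [ -4,  -8, -16]

adj(A) = Cᵀ:
adj(A) = 
  [ -2,   2,  -4]
  [ 10,   4,  -8]
  [  6,  -6, -16]

A⁻¹ = (-1/28) · adj(A):
A⁻¹ = 
  [ 1/14, -1/14,   1/7]
  [-5/14,  -1/7,   2/7]
  [-3/14,  3/14,   4/7]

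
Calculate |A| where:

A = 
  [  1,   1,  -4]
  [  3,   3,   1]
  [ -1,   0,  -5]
-13

Cofactor expansion along row 1:
det(A) = (1)·((3)(-5) - (1)(0)) - (1)·((3)(-5) - (1)(-1)) + (-4)·((3)(0) - (3)(-1))
  = (1)(-15) - (1)(-14) + (-4)(3)
  = -13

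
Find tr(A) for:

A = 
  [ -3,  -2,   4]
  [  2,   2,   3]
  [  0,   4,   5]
4

tr(A) = -3 + 2 + 5 = 4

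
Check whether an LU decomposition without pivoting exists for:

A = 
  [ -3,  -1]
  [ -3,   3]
Yes.
A[1,1] = -3 ≠ 0, so Gaussian elimination proceeds without a row swap: multiplier ℓ₂₁ = (-3)/(-3) = 1, and U[2,2] = 3 - (1)(-1) = 4.
L = 
  [  1,   0]
  [  1,   1]
U = 
  [ -3,  -1]
  [  0,   4]
Check row 2 of LU: [(1)(-3), (1)(-1) + 4] = [-3, 3] = row 2 of A ✓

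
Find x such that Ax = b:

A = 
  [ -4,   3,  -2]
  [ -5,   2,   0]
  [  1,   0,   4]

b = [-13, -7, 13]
Row reduce the augmented matrix [A|b]:
R2 → R2 - (5/4)·R1
R3 → R3 + (1/4)·R1
R3 → R3 + (3/7)·R2
REF = 
  [  -4,    3,   -2,  -13]
  [   0, -7/4,  5/2, 37/4]
  [   0,    0, 32/7, 96/7]

Back-substitution:
x₃ = (96/7) / (32/7) = 3
x₂ = (37/4 - (5/2)(3)) / (-7/4) = -1
x₁ = (-13 - (3)(-1) - (-2)(3)) / (-4) = 1

x = [1, -1, 3]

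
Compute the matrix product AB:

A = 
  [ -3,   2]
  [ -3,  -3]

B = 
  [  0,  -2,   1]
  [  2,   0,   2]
AB = 
  [  4,   6,   1]
  [ -6,   6,  -9]

A is 2×2 and B is 2×3, so AB is 2×3. Each entry is (row of A)·(column of B):
AB[1,1] = (-3)(0) + (2)(2) = 4
AB[1,2] = (-3)(-2) + (2)(0) = 6
AB[1,3] = (-3)(1) + (2)(2) = 1
AB[2,1] = (-3)(0) + (-3)(2) = -6
AB[2,2] = (-3)(-2) + (-3)(0) = 6
AB[2,3] = (-3)(1) + (-3)(2) = -9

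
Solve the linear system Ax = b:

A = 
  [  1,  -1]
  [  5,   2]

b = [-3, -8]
x = [-2, 1]

Row reduce the augmented matrix [A|b]:
R2 → R2 - (5)·R1
REF = 
  [  1,  -1,  -3]
  [  0,   7,   7]

Back-substitution:
x₂ = 7 / 7 = 1
x₁ = (-3 - (-1)(1)) / 1 = -2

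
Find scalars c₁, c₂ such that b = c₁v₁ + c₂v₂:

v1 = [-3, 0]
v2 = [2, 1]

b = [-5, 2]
c1 = 3, c2 = 2

b = 3·v1 + 2·v2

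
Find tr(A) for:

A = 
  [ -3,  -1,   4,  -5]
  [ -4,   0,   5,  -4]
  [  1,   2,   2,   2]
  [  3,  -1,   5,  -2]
-3

tr(A) = -3 + 0 + 2 + -2 = -3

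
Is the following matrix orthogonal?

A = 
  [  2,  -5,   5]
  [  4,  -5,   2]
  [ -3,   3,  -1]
No

AᵀA = 
  [ 29, -39,  21]
  [-39,  59, -38]
  [ 21, -38,  30]
≠ I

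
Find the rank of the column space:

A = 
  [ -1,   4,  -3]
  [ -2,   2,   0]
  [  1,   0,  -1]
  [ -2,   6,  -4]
dim(Col(A)) = 2

Row reduce:
R2 → R2 - (2)·R1
R3 → R3 + (1)·R1
R4 → R4 - (2)·R1
R3 → R3 + (2/3)·R2
R4 → R4 - (1/3)·R2
REF = 
  [ -1,   4,  -3]
  [  0,  -6,   6]
  [  0,   0,   0]
  [  0,   0,   0]
Pivot columns: 1, 2 → 2 pivots.
dim(Col(A)) = number of pivot columns = 2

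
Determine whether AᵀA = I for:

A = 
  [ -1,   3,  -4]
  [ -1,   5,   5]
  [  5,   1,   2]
No

AᵀA = 
  [ 27,  -3,   9]
  [ -3,  35,  15]
  [  9,  15,  45]
≠ I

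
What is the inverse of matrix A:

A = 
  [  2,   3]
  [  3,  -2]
det(A) = (2)(-2) - (3)(3) = -13
For a 2×2 matrix, A⁻¹ = (1/det(A)) · [[d, -b], [-c, a]]
    = (-1/13) · [[-2, -3], [-3, 2]]

A⁻¹ = 
  [ 2/13,  3/13]
  [ 3/13, -2/13]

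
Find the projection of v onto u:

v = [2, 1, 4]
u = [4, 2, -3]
proj_u(v) = [-8/29, -4/29, 6/29]

v·u = (2)(4) + (1)(2) + (4)(-3) = -2
u·u = (4)² + (2)² + (-3)² = 29
proj_u(v) = (v·u / u·u) × u = (-2/29) × u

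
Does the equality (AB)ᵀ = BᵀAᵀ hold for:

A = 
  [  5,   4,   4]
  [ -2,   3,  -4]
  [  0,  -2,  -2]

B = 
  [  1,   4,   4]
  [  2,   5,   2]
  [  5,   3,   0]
Yes

(AB)ᵀ = 
  [ 33, -16, -14]
  [ 52,  -5, -16]
  [ 28,  -2,  -4]

BᵀAᵀ = 
  [ 33, -16, -14]
  [ 52,  -5, -16]
  [ 28,  -2,  -4]

Both sides are equal — this is the standard identity (AB)ᵀ = BᵀAᵀ, which holds for all A, B.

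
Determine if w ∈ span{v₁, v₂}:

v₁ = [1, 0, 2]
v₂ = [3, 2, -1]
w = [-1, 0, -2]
Yes

Form the augmented matrix and row-reduce:
[v₁|v₂|w] = 
  [  1,   3,  -1]
  [  0,   2,   0]
  [  2,  -1,  -2]
R3 → R3 - (2)·R1
R3 → R3 + (7/2)·R2
REF = 
  [  1,   3,  -1]
  [  0,   2,   0]
  [  0,   0,   0]

No row of the form [0 0 | nonzero], so the system is consistent. Back-substitution gives c₁ = -1, c₂ = 0: w = (-1)·v₁ + (0)·v₂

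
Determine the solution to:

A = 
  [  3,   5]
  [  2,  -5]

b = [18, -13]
Row reduce the augmented matrix [A|b]:
R2 → R2 - (2/3)·R1
REF = 
  [    3,     5,    18]
  [    0, -25/3,   -25]

Back-substitution:
x₂ = (-25) / (-25/3) = 3
x₁ = (18 - (5)(3)) / 3 = 1

x = [1, 3]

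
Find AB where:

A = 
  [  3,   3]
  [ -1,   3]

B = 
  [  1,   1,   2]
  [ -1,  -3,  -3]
AB = 
  [  0,  -6,  -3]
  [ -4, -10, -11]

A is 2×2 and B is 2×3, so AB is 2×3. Each entry is (row of A)·(column of B):
AB[1,1] = (3)(1) + (3)(-1) = 0
AB[1,2] = (3)(1) + (3)(-3) = -6
AB[1,3] = (3)(2) + (3)(-3) = -3
AB[2,1] = (-1)(1) + (3)(-1) = -4
AB[2,2] = (-1)(1) + (3)(-3) = -10
AB[2,3] = (-1)(2) + (3)(-3) = -11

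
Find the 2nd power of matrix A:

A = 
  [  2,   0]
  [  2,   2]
A² = A·A:
A²[1,1] = (2)(2) + (0)(2) = 4
A²[1,2] = (2)(0) + (0)(2) = 0
A²[2,1] = (2)(2) + (2)(2) = 8
A²[2,2] = (2)(0) + (2)(2) = 4
A² = 
  [  4,   0]
  [  8,   4]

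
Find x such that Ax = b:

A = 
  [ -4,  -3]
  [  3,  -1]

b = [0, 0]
Row reduce the augmented matrix [A|b]:
R2 → R2 + (3/4)·R1
REF = 
  [   -4,    -3,     0]
  [    0, -13/4,     0]

Back-substitution:
x₂ = 0 / (-13/4) = 0
x₁ = (0 - (-3)(0)) / (-4) = 0

x = [0, 0]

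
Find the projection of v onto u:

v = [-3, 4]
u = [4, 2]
proj_u(v) = [-4/5, -2/5]

v·u = (-3)(4) + (4)(2) = -4
u·u = (4)² + (2)² = 20
proj_u(v) = (v·u / u·u) × u = (-4/20) × u = (-1/5) × u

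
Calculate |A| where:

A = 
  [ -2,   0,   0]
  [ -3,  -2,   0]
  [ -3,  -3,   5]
Cofactor expansion along row 1:
det(A) = (-2)·((-2)(5) - (0)(-3)) - (0)·((-3)(5) - (0)(-3)) + (0)·((-3)(-3) - (-2)(-3))
  = (-2)(-10) - (0)(-15) + (0)(3)
  = 20

det(A) = 20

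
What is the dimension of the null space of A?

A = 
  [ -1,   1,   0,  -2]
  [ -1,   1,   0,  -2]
nullity(A) = 3

Row reduce:
R2 → R2 - (1)·R1
REF = 
  [ -1,   1,   0,  -2]
  [  0,   0,   0,   0]
Pivot columns: 1 → 1 pivot.
rank(A) = 1, so nullity(A) = 4 - 1 = 3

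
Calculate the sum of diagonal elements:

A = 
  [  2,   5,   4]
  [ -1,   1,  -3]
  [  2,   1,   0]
3

tr(A) = 2 + 1 + 0 = 3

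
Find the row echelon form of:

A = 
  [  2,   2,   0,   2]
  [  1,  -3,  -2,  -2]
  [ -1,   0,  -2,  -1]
Row operations:
R2 → R2 - (1/2)·R1
R3 → R3 + (1/2)·R1
R3 → R3 + (1/4)·R2

Resulting echelon form:
REF = 
  [   2,    2,    0,    2]
  [   0,   -4,   -2,   -3]
  [   0,    0, -5/2, -3/4]

Rank = 3 (number of non-zero pivot rows).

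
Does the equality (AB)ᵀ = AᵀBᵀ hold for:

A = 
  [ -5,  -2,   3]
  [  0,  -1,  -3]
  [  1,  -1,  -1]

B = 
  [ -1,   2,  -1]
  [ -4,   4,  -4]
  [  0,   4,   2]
No

(AB)ᵀ = 
  [ 13,   4,   3]
  [ -6, -16,  -6]
  [ 19,  -2,   1]

AᵀBᵀ = 
  [  4,  16,   2]
  [  1,   8,  -6]
  [ -8, -20, -14]

The two matrices differ, so (AB)ᵀ ≠ AᵀBᵀ in general. The correct identity is (AB)ᵀ = BᵀAᵀ.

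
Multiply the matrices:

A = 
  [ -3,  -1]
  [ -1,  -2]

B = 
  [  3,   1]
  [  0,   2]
AB = 
  [ -9,  -5]
  [ -3,  -5]

A is 2×2 and B is 2×2, so AB is 2×2. Each entry is (row of A)·(column of B):
AB[1,1] = (-3)(3) + (-1)(0) = -9
AB[1,2] = (-3)(1) + (-1)(2) = -5
AB[2,1] = (-1)(3) + (-2)(0) = -3
AB[2,2] = (-1)(1) + (-2)(2) = -5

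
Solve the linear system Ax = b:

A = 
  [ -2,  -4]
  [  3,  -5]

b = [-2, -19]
x = [-3, 2]

Row reduce the augmented matrix [A|b]:
R2 → R2 + (3/2)·R1
REF = 
  [ -2,  -4,  -2]
  [  0, -11, -22]

Back-substitution:
x₂ = (-22) / (-11) = 2
x₁ = (-2 - (-4)(2)) / (-2) = -3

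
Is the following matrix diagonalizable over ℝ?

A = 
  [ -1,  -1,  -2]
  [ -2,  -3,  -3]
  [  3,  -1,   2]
No

Characteristic polynomial: det(λI - A) = λ³ + 2λ² - 4λ + 8
By the rational root theorem any rational root is an integer dividing 8; none of those is a root, so p(λ) has no rational roots and hence (being an irreducible cubic) no repeated roots.
Discriminant of the cubic: Δ = -2816
Δ < 0 ⇒ one real eigenvalue and a complex-conjugate pair: λ ≈ -3.679, 0.8393 + 1.213i, 0.8393 - 1.213i
Has complex eigenvalues (not diagonalizable over ℝ).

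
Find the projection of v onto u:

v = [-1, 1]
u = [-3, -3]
proj_u(v) = [0, 0]

v·u = (-1)(-3) + (1)(-3) = 0
u·u = (-3)² + (-3)² = 18
proj_u(v) = (v·u / u·u) × u = (0/18) × u = (0) × u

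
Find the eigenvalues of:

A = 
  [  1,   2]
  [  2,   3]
tr(A) = 4, det(A) = -1
Characteristic polynomial: λ² - tr(A)λ + det(A) = λ² - 4λ - 1
λ² - 4λ - 1 = 0  ⇒  λ = (4 ± √((-4)² - 4·(-1)))/2 = (4 ± √(20))/2
  = 2 + √5,  2 - √5

λ = 2 + √5, 2 - √5  (≈ 4.236, -0.2361)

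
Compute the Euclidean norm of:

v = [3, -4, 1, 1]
5.196

||v||₂ = √((3)² + (-4)² + (1)² + (1)²) = √27 = 5.196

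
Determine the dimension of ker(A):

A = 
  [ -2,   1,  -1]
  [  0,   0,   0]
nullity(A) = 2

Row reduce:
(no row operations needed)
REF = 
  [ -2,   1,  -1]
  [  0,   0,   0]
Pivot columns: 1 → 1 pivot.
rank(A) = 1, so nullity(A) = 3 - 1 = 2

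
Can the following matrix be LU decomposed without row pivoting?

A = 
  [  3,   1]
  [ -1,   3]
Yes.
A[1,1] = 3 ≠ 0, so Gaussian elimination proceeds without a row swap: multiplier ℓ₂₁ = (-1)/(3) = -1/3, and U[2,2] = 3 - (-1/3)(1) = 10/3.
L = 
  [   1,    0]
  [-1/3,    1]
U = 
  [   3,    1]
  [   0, 10/3]
Check row 2 of LU: [(-1/3)(3), (-1/3)(1) + (10/3)] = [-1, 3] = row 2 of A ✓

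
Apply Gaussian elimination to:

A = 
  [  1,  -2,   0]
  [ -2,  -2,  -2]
Row operations:
R2 → R2 + (2)·R1

Resulting echelon form:
REF = 
  [  1,  -2,   0]
  [  0,  -6,  -2]

Rank = 2 (number of non-zero pivot rows).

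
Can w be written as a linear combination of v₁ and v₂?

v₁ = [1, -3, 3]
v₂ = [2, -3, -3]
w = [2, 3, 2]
No

Form the augmented matrix and row-reduce:
[v₁|v₂|w] = 
  [  1,   2,   2]
  [ -3,  -3,   3]
  [  3,  -3,   2]
R2 → R2 + (3)·R1
R3 → R3 - (3)·R1
R3 → R3 + (3)·R2
REF = 
  [  1,   2,   2]
  [  0,   3,   9]
  [  0,   0,  23]

Row 3 reads [0 0 | 23], i.e. 0 = 23, so the system is inconsistent and w ∉ span{v₁, v₂}.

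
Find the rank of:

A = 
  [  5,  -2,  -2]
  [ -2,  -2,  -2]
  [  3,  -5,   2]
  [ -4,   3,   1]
rank(A) = 3

Row reduce:
R2 → R2 + (2/5)·R1
R3 → R3 - (3/5)·R1
R4 → R4 + (4/5)·R1
R3 → R3 - (19/14)·R2
R4 → R4 + (1/2)·R2
R4 → R4 + (2/7)·R3
REF = 
  [    5,    -2,    -2]
  [    0, -14/5, -14/5]
  [    0,     0,     7]
  [    0,     0,     0]
Pivot columns: 1, 2, 3 → 3 pivots.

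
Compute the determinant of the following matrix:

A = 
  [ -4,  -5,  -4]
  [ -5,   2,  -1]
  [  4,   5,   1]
99

Cofactor expansion along row 1:
det(A) = (-4)·((2)(1) - (-1)(5)) - (-5)·((-5)(1) - (-1)(4)) + (-4)·((-5)(5) - (2)(4))
  = (-4)(7) - (-5)(-1) + (-4)(-33)
  = 99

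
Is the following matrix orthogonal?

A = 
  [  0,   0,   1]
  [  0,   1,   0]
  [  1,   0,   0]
Yes

AᵀA = 
  [  1,   0,   0]
  [  0,   1,   0]
  [  0,   0,   1]
= I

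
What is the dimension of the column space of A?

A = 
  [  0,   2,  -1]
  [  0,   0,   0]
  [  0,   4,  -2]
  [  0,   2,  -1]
dim(Col(A)) = 1

Row reduce:
R3 → R3 - (2)·R1
R4 → R4 - (1)·R1
REF = 
  [  0,   2,  -1]
  [  0,   0,   0]
  [  0,   0,   0]
  [  0,   0,   0]
Pivot columns: 2 → 1 pivot.
dim(Col(A)) = number of pivot columns = 1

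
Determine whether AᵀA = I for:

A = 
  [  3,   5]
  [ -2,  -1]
No

AᵀA = 
  [ 13,  17]
  [ 17,  26]
≠ I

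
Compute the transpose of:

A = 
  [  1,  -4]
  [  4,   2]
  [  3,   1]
Aᵀ = 
  [  1,   4,   3]
  [ -4,   2,   1]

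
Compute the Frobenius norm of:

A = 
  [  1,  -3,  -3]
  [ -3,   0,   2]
||A||_F = 5.657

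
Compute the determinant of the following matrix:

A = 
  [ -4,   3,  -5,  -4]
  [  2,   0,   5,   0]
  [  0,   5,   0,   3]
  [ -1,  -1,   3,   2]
449

Cofactor expansion along row 1: det(A) = a₁₁M₁₁ - a₁₂M₁₂ + a₁₃M₁₃ - a₁₄M₁₄

M₁₁ = det[[0, 5, 0]; [5, 0, 3]; [-1, 3, 2]]
  = (0)·((0)(2) - (3)(3)) - (5)·((5)(2) - (3)(-1)) + (0)·((5)(3) - (0)(-1))
  = (0)(-9) - (5)(13) + (0)(15)
  = -65
M₁₂ = det[[2, 5, 0]; [0, 0, 3]; [-1, 3, 2]]
  = (2)·((0)(2) - (3)(3)) - (5)·((0)(2) - (3)(-1)) + (0)·((0)(3) - (0)(-1))
  = (2)(-9) - (5)(3) + (0)(0)
  = -33
M₁₃ = det[[2, 0, 0]; [0, 5, 3]; [-1, -1, 2]]
  = (2)·((5)(2) - (3)(-1)) - (0)·((0)(2) - (3)(-1)) + (0)·((0)(-1) - (5)(-1))
  = (2)(13) - (0)(3) + (0)(5)
  = 26
M₁₄ = det[[2, 0, 5]; [0, 5, 0]; [-1, -1, 3]]
  = (2)·((5)(3) - (0)(-1)) - (0)·((0)(3) - (0)(-1)) + (5)·((0)(-1) - (5)(-1))
  = (2)(15) - (0)(0) + (5)(5)
  = 55

det(A) = (-4)(-65) - (3)(-33) + (-5)(26) - (-4)(55) = 449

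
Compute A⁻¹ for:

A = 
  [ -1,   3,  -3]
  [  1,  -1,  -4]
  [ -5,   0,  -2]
det(A) = (-1)·((-1)(-2) - (-4)(0)) - (3)·((1)(-2) - (-4)(-5)) + (-3)·((1)(0) - (-1)(-5))
  = (-1)(2) - (3)(-22) + (-3)(-5)
  = 79
det(A) = 79 ≠ 0, so A is invertible.

Cofactors Cᵢⱼ = (-1)ⁱ⁺ʲ·Mᵢⱼ:
C = 
  [  2,  22,  -5]
  [  6, -13, -15]
  [-15,  -7,  -2]

adj(A) = Cᵀ:
adj(A) = 
  [  2,   6, -15]
  [ 22, -13,  -7]
  [ -5, -15,  -2]

A⁻¹ = (1/79) · adj(A):
A⁻¹ = 
  [  2/79,   6/79, -15/79]
  [ 22/79, -13/79,  -7/79]
  [ -5/79, -15/79,  -2/79]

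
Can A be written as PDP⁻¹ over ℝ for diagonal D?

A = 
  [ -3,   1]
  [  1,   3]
Yes

tr(A) = 0, det(A) = -10
Characteristic polynomial: λ² - tr(A)λ + det(A) = λ² - 10
λ² - 10 = 0  ⇒  λ = (0 ± √((0)² - 4·(-10)))/2 = (0 ± √(40))/2
  = √10,  -√10
Eigenvalues: √10, -√10  (≈ 3.162, -3.162)
The two irrational eigenvalues are distinct (simple), so each has alg. mult. = geom. mult. = 1.
Sum of geometric multiplicities equals n, so A has n independent eigenvectors.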